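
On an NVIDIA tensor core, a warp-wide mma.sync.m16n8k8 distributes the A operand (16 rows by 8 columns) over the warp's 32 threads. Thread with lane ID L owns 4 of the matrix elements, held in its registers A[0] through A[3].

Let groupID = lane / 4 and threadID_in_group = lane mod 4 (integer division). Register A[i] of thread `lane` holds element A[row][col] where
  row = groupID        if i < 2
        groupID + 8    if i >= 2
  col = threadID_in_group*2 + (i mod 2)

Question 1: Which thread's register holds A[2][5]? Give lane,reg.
10,1

r: 2->gid=2,r8=0  c: 5->tid=2,i&1=1
L=2*4+2=10  i=0*2+1=1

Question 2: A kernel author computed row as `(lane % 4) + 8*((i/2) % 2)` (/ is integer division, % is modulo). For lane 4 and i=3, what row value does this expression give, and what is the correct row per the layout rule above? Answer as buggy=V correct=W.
buggy=8 correct=9

`(lane % 4) + 8*((i/2) % 2)`[4,3]=>8
lane 4=>4/4=1, 4 mod 4=0
i=3  r:1+8=>9  c:2·0+1=>1
row: 8 vs 9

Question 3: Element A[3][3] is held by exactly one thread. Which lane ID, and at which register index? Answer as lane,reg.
13,1

r=3⇒gr=3,Rb=0  c=3⇒th=1,odd=1
L=3*4+1=13  i=0*2+1=1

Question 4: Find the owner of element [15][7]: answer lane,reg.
31,3

r=15⇒gr=7,Rb=1  c=7⇒th=3,odd=1
L=7*4+3=31  i=1*2+1=3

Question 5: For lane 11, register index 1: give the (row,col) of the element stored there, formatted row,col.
11: G=2,T=3
[1] (2+0,3*2+1) = (2,7)

2,7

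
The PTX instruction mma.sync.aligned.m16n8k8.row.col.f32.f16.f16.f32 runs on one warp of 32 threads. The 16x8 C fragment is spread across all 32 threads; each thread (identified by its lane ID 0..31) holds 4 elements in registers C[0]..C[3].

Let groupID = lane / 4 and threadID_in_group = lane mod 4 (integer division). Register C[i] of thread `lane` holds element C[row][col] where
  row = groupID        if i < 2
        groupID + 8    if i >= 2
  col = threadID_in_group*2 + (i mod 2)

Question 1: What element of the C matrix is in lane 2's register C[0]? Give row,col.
0,4

2: g=0,t=2
[0] (0+0,2*2+0) = (0,4)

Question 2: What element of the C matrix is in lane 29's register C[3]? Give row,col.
15,3

L=29→G=29>>2=7, T=29&3=1
[3]→row 7+8=15  col 1·2+1=3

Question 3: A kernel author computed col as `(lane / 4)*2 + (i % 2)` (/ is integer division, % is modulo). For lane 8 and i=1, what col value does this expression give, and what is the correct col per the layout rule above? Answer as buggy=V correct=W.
buggy=5 correct=1

`(lane / 4)*2 + (i % 2)`[8,1]→5
L=8→G=8>>2=2, T=8&3=0
[1]→row 2+0=2  col 0·2+1=1
col: 5 vs 1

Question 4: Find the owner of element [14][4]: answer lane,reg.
r=14⇒gr=6,Rb=1  c=4⇒th=2,odd=0
L=6*4+2=26  i=1*2+0=2

26,2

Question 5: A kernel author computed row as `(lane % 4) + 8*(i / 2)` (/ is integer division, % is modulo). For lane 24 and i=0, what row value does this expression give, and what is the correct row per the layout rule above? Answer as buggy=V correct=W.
buggy=0 correct=6

`(lane % 4) + 8*(i / 2)`[24,0]->0
lane 24->24/4=6, 24 mod 4=0
i=0  r:6+0->6  c:2·0+0->0
row: 0 vs 6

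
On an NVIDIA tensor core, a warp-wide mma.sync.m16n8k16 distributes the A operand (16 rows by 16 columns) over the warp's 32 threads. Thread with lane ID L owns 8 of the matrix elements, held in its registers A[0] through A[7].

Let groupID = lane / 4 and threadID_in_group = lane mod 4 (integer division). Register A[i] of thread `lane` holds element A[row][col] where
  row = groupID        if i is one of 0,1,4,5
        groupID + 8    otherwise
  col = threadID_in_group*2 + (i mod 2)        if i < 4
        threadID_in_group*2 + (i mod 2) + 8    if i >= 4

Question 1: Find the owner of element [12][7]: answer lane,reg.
19,3

r=12->g=4,rb=1  c=7->cb=0,t=3,b0=1
L=4*4+3=19  i=0*4+1*2+1=3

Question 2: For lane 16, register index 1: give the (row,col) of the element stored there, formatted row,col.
4,1

L=16->gid=16>>2=4, tid=16&3=0
[1]->row 4+0=4  col 0·2+1+0=1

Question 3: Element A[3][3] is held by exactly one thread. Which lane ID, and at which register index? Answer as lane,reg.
r=3⇒gr=3,Rb=0  c=3⇒Cb=0,th=1,odd=1
L=3*4+1=13  i=0*4+0*2+1=1

13,1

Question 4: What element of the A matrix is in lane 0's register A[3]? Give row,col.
lane 0: grp=0 (0/4), tig=0 (0%4)
i=3: r=0+8=8, c=0*2+1+0=1

8,1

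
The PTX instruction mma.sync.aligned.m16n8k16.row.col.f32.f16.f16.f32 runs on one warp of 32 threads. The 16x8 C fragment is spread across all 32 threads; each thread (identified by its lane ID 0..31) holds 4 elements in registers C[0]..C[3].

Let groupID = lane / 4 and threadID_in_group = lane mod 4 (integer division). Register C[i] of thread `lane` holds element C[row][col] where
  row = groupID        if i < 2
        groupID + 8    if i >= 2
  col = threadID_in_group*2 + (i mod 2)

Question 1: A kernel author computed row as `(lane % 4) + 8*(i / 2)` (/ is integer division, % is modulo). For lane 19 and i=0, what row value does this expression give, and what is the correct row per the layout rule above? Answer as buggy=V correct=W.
buggy=3 correct=4

`(lane % 4) + 8*(i / 2)`[19,0]⇒3
19: gr=4,th=3
[0] (4+0,3*2+0) = (4,6)
row: 3 vs 4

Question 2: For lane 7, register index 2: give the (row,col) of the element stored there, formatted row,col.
7: g=1,t=3
[2] (1+8,3*2+0) = (9,6)

9,6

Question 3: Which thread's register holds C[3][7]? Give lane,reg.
15,1

r=3→G=3,rhi=0  c=7→T=3,p=1
L=3*4+3=15  i=0*2+1=1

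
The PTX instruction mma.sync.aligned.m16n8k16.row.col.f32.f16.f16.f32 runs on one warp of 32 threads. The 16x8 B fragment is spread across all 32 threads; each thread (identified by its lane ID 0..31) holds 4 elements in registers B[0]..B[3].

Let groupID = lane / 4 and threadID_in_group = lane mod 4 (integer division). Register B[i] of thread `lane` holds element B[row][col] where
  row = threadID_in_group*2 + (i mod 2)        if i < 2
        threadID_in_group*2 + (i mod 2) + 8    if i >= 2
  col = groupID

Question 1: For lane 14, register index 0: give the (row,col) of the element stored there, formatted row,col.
4,3

lane 14: G=3 (14/4), T=2 (14%4)
i=0: r=2*2+0+0=4, c=G=3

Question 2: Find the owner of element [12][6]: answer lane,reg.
c=6->g=6  r=12->rb=1,t=2,b0=0
L=6*4+2=26  i=1*2+0=2

26,2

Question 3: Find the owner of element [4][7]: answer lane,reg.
c=7->g=7  r=4->rb=0,t=2,b0=0
L=7*4+2=30  i=0*2+0=0

30,0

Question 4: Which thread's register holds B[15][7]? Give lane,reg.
31,3

c=7→G=7  r=15→rhi=1,T=3,p=1
L=7*4+3=31  i=1*2+1=3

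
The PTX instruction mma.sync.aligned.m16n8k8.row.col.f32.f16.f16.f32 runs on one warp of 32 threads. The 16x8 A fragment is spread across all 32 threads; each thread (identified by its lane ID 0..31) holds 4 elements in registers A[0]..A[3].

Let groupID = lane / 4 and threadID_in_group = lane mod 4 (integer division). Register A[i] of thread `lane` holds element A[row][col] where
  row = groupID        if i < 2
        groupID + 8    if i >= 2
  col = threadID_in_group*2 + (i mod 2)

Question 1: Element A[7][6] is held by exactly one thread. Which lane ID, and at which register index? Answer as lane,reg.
31,0

r=7->g=7,rb=0  c=6->t=3,b0=0
L=7*4+3=31  i=0*2+0=0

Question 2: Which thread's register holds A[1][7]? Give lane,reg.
7,1

r: 1->gid=1,r8=0  c: 7->tid=3,i&1=1
L=1*4+3=7  i=0*2+1=1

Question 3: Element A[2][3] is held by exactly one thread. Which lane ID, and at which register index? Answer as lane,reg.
r=2->g=2,rb=0  c=3->t=1,b0=1
L=2*4+1=9  i=0*2+1=1

9,1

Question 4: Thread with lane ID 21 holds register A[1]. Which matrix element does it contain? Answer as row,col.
5,3

L=21⇒gr=21>>2=5, th=21&3=1
[1]⇒row 5+0=5  col 1·2+1=3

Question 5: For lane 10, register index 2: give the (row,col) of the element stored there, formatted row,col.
10,4

lane 10: grp=2 (10/4), tig=2 (10%4)
i=2: r=2+8=10, c=2*2+0=4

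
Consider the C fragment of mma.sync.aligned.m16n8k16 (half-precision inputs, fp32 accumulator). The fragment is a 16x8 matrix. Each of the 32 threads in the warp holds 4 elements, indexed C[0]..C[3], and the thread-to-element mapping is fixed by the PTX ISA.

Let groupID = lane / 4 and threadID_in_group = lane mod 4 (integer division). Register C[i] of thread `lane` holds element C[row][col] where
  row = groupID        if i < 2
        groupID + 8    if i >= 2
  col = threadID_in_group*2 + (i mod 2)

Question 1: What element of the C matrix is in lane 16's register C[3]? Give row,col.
lane 16: gr=4 (16/4), th=0 (16%4)
i=3: r=4+8=12, c=0*2+1=1

12,1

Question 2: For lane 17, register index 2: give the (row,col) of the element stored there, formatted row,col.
lane 17⇒17/4=4, 17 mod 4=1
i=2  r:4+8⇒12  c:2·1+0⇒2

12,2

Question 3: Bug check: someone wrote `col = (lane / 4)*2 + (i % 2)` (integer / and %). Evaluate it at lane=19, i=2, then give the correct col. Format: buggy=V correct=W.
buggy=8 correct=6

`(lane / 4)*2 + (i % 2)`[19,2]→8
lane 19→19/4=4, 19 mod 4=3
i=2  r:4+8→12  c:2·3+0→6
col: 8 vs 6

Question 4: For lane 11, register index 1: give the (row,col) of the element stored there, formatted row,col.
11: gr=2,th=3
[1] (2+0,3*2+1) = (2,7)

2,7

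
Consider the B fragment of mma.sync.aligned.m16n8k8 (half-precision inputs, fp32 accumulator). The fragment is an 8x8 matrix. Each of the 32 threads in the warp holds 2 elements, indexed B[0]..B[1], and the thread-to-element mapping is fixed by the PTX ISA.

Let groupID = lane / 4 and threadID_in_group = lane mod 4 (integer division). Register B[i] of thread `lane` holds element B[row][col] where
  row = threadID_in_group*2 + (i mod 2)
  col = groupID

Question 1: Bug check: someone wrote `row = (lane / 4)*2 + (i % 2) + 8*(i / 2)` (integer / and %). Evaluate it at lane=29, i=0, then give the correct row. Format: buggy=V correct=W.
buggy=14 correct=2

`(lane / 4)*2 + (i % 2) + 8*(i / 2)`[29,0]⇒14
lane 29: gr=7 (29/4), th=1 (29%4)
i=0: r=1*2+0=2, c=gr=7
row: 14 vs 2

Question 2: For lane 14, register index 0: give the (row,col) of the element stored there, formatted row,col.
L=14⇒gr=14>>2=3, th=14&3=2
[0]⇒row 2·2+0=4  col gr=3

4,3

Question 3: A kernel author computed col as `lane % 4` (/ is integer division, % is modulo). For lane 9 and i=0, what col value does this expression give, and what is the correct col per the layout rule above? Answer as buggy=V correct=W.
buggy=1 correct=2

`lane % 4`[9,0]->1
L=9->g=9>>2=2, t=9&3=1
[0]->row 1·2+0=2  col g=2
col: 1 vs 2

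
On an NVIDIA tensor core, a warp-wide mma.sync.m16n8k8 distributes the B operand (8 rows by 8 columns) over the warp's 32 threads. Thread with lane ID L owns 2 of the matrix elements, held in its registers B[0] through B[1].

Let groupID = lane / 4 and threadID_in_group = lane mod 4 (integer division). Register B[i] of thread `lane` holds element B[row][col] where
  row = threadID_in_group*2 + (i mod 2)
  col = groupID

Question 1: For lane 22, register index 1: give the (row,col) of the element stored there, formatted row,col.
5,5

22: gid=5,tid=2
[1] (2*2+1,5) = (5,5)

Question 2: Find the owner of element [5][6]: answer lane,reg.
c=6->g=6  r=5->t=2,b0=1
L=6*4+2=26  i=1=1

26,1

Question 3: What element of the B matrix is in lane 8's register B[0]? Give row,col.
lane 8→8/4=2, 8 mod 4=0
i=0  r:2·0+0→0  c:2

0,2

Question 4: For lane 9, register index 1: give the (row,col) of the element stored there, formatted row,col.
3,2

lane 9->9/4=2, 9 mod 4=1
i=1  r:2·1+1->3  c:2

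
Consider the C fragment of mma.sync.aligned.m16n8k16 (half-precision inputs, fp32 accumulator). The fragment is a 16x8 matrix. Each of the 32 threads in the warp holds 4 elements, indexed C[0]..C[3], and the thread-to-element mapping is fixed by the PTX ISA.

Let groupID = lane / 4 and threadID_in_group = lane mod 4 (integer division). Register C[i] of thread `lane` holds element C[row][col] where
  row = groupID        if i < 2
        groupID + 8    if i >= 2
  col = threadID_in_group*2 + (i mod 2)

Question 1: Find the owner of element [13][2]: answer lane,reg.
r:13=>grp=5,rB=1  c:2=>tig=1,lo=0
L=5*4+1=21  i=1*2+0=2

21,2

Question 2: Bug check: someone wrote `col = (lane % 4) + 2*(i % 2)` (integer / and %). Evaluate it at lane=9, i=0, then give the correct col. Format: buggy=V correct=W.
buggy=1 correct=2

`(lane % 4) + 2*(i % 2)`[9,0]=>1
lane 9: grp=2 (9/4), tig=1 (9%4)
i=0: r=2+0=2, c=1*2+0=2
col: 1 vs 2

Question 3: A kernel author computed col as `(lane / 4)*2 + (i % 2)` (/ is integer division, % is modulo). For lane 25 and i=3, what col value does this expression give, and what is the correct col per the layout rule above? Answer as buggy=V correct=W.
`(lane / 4)*2 + (i % 2)`[25,3]->13
25: g=6,t=1
[3] (6+8,1*2+1) = (14,3)
col: 13 vs 3

buggy=13 correct=3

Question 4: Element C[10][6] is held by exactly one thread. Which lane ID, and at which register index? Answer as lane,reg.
11,2

r=10⇒gr=2,Rb=1  c=6⇒th=3,odd=0
L=2*4+3=11  i=1*2+0=2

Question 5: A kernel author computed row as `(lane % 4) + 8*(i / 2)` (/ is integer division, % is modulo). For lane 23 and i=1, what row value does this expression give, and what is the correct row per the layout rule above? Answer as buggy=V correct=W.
`(lane % 4) + 8*(i / 2)`[23,1]=>3
lane 23=>23/4=5, 23 mod 4=3
i=1  r:5+0=>5  c:2·3+1=>7
row: 3 vs 5

buggy=3 correct=5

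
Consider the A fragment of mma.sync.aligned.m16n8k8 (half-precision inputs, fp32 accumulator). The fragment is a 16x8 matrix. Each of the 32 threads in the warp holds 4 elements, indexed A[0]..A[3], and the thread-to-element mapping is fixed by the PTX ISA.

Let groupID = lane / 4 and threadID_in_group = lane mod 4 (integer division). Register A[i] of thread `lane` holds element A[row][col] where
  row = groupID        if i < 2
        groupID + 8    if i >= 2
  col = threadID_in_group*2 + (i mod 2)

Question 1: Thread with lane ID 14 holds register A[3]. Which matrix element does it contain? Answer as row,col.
lane 14: gid=3 (14/4), tid=2 (14%4)
i=3: r=3+8=11, c=2*2+1=5

11,5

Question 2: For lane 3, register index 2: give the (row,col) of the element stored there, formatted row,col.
8,6

lane 3=>3/4=0, 3 mod 4=3
i=2  r:0+8=>8  c:2·3+0=>6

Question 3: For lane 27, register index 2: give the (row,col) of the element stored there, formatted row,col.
27: G=6,T=3
[2] (6+8,3*2+0) = (14,6)

14,6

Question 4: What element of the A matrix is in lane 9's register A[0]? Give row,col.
lane 9: gr=2 (9/4), th=1 (9%4)
i=0: r=2+0=2, c=1*2+0=2

2,2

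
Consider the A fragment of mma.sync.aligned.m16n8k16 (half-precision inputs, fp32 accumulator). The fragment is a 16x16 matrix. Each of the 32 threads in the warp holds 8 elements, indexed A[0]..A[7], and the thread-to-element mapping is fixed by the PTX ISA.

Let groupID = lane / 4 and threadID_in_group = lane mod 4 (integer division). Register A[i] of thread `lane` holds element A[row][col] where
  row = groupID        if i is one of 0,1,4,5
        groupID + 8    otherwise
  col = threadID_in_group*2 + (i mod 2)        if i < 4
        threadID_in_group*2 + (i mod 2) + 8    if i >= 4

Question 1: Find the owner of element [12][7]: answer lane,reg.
19,3

r:12=>grp=4,rB=1  c:7=>cB=0,tig=3,lo=1
L=4*4+3=19  i=0*4+1*2+1=3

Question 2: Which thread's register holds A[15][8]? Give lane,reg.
28,6

r=15⇒gr=7,Rb=1  c=8⇒Cb=1,th=0,odd=0
L=7*4+0=28  i=1*4+1*2+0=6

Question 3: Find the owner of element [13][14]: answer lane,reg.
r=13→G=5,rhi=1  c=14→chi=1,T=3,p=0
L=5*4+3=23  i=1*4+1*2+0=6

23,6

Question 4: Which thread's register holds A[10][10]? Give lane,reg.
9,6

r=10→G=2,rhi=1  c=10→chi=1,T=1,p=0
L=2*4+1=9  i=1*4+1*2+0=6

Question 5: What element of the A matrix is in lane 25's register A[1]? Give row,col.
lane 25→25/4=6, 25 mod 4=1
i=1  r:6+0→6  c:2·1+1+0→3

6,3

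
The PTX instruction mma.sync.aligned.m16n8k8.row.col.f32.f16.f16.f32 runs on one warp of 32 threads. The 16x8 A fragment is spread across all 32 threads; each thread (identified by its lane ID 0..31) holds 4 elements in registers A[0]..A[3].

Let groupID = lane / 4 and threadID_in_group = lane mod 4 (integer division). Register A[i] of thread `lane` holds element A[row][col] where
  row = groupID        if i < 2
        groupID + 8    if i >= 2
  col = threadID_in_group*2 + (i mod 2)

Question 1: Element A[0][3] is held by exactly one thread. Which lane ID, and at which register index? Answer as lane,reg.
r:0=>grp=0,rB=0  c:3=>tig=1,lo=1
L=0*4+1=1  i=0*2+1=1

1,1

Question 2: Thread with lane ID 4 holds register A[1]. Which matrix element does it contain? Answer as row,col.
L=4=>grp=4>>2=1, tig=4&3=0
[1]=>row 1+0=1  col 0·2+1=1

1,1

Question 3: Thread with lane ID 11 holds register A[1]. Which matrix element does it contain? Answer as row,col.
2,7

lane 11=>11/4=2, 11 mod 4=3
i=1  r:2+0=>2  c:2·3+1=>7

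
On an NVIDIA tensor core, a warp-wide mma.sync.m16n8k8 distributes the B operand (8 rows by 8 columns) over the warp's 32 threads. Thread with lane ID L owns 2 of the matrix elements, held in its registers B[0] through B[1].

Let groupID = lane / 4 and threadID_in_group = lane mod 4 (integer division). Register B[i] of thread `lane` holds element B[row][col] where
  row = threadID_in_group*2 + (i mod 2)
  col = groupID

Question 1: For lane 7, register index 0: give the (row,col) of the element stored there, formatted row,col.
6,1

7: gr=1,th=3
[0] (3*2+0,1) = (6,1)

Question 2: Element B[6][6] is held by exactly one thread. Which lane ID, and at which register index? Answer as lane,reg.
c: 6->gid=6  r: 6->tid=3,i&1=0
L=6*4+3=27  i=0=0

27,0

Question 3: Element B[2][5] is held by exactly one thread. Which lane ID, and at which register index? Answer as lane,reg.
21,0

c=5→G=5  r=2→T=1,p=0
L=5*4+1=21  i=0=0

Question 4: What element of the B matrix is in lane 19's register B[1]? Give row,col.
L=19→G=19>>2=4, T=19&3=3
[1]→row 3·2+1=7  col G=4

7,4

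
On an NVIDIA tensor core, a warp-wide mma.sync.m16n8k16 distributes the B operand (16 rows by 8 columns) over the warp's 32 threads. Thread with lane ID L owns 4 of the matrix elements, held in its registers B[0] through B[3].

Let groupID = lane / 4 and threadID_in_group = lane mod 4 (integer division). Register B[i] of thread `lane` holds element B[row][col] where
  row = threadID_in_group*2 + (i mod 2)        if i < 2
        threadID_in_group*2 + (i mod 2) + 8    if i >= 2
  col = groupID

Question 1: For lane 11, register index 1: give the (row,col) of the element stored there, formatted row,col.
7,2

11: grp=2,tig=3
[1] (3*2+1+0,2) = (7,2)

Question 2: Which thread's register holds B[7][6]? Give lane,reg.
c=6->g=6  r=7->rb=0,t=3,b0=1
L=6*4+3=27  i=0*2+1=1

27,1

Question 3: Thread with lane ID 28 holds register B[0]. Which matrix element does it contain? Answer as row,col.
0,7

lane 28: gr=7 (28/4), th=0 (28%4)
i=0: r=0*2+0+0=0, c=gr=7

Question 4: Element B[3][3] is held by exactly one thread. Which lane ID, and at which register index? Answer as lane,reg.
13,1

c:3=>grp=3  r:3=>rB=0,tig=1,lo=1
L=3*4+1=13  i=0*2+1=1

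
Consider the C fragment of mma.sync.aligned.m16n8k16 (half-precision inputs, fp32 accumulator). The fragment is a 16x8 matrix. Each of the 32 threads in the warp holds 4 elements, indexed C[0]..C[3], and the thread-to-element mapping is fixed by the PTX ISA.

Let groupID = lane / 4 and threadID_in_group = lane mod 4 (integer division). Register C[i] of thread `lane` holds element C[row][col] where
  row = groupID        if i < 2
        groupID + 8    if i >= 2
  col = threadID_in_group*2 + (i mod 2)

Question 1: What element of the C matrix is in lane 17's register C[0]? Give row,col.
4,2

L=17->g=17>>2=4, t=17&3=1
[0]->row 4+0=4  col 1·2+0=2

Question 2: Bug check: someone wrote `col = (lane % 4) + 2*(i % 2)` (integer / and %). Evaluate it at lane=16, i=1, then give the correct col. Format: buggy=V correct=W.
buggy=2 correct=1

`(lane % 4) + 2*(i % 2)`[16,1]=>2
16: grp=4,tig=0
[1] (4+0,0*2+1) = (4,1)
col: 2 vs 1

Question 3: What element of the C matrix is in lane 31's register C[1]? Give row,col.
7,7

lane 31: gid=7 (31/4), tid=3 (31%4)
i=1: r=7+0=7, c=3*2+1=7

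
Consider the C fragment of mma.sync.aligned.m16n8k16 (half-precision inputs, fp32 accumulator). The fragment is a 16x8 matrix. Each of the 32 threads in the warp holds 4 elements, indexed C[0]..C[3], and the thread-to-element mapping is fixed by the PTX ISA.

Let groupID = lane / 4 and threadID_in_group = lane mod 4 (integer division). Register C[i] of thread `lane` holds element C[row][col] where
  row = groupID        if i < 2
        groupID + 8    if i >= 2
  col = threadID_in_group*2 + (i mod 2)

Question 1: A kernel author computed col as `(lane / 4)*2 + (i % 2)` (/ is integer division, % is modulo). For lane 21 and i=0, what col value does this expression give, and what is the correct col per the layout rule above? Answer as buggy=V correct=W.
buggy=10 correct=2

`(lane / 4)*2 + (i % 2)`[21,0]⇒10
L=21⇒gr=21>>2=5, th=21&3=1
[0]⇒row 5+0=5  col 1·2+0=2
col: 10 vs 2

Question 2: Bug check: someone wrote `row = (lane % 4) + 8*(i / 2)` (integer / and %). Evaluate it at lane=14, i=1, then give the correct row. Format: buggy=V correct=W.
`(lane % 4) + 8*(i / 2)`[14,1]=>2
lane 14=>14/4=3, 14 mod 4=2
i=1  r:3+0=>3  c:2·2+1=>5
row: 2 vs 3

buggy=2 correct=3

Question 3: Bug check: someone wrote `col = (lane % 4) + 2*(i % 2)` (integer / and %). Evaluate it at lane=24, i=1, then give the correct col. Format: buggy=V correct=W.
buggy=2 correct=1

`(lane % 4) + 2*(i % 2)`[24,1]⇒2
24: gr=6,th=0
[1] (6+0,0*2+1) = (6,1)
col: 2 vs 1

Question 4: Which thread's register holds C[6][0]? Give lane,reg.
24,0

r=6->g=6,rb=0  c=0->t=0,b0=0
L=6*4+0=24  i=0*2+0=0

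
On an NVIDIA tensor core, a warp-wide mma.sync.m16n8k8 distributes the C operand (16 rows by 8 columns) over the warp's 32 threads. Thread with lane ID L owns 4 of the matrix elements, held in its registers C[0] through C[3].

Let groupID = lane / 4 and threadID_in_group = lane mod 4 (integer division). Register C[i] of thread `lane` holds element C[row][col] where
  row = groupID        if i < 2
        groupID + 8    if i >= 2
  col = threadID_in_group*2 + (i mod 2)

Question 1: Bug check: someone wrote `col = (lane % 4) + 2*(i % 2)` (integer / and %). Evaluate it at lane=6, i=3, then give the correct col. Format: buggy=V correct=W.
buggy=4 correct=5

`(lane % 4) + 2*(i % 2)`[6,3]->4
6: g=1,t=2
[3] (1+8,2*2+1) = (9,5)
col: 4 vs 5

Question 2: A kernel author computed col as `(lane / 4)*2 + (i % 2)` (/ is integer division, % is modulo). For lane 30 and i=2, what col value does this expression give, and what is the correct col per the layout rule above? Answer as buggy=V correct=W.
buggy=14 correct=4

`(lane / 4)*2 + (i % 2)`[30,2]⇒14
L=30⇒gr=30>>2=7, th=30&3=2
[2]⇒row 7+8=15  col 2·2+0=4
col: 14 vs 4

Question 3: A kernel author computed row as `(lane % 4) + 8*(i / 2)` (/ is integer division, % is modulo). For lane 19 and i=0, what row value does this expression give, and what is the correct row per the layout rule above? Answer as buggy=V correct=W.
`(lane % 4) + 8*(i / 2)`[19,0]⇒3
19: gr=4,th=3
[0] (4+0,3*2+0) = (4,6)
row: 3 vs 4

buggy=3 correct=4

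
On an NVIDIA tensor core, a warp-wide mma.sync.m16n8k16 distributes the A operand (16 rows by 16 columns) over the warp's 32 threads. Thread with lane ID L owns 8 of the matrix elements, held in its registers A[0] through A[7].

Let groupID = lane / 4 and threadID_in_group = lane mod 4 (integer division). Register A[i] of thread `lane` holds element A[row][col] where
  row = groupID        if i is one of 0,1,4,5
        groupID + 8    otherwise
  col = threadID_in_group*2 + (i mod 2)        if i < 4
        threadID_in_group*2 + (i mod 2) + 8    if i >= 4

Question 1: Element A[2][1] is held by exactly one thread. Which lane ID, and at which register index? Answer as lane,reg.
8,1

r: 2->gid=2,r8=0  c: 1->c8=0,tid=0,i&1=1
L=2*4+0=8  i=0*4+0*2+1=1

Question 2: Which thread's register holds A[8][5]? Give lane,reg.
r=8->g=0,rb=1  c=5->cb=0,t=2,b0=1
L=0*4+2=2  i=0*4+1*2+1=3

2,3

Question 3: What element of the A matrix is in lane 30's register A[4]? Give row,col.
7,12

lane 30->30/4=7, 30 mod 4=2
i=4  r:7+0->7  c:2·2+0+8->12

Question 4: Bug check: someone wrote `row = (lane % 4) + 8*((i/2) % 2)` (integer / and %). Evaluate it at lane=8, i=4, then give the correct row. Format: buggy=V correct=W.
`(lane % 4) + 8*((i/2) % 2)`[8,4]→0
8: G=2,T=0
[4] (2+0,0*2+0+8) = (2,8)
row: 0 vs 2

buggy=0 correct=2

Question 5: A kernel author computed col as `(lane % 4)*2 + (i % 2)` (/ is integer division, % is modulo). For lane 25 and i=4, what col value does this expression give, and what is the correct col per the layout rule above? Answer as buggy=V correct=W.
`(lane % 4)*2 + (i % 2)`[25,4]⇒2
lane 25⇒25/4=6, 25 mod 4=1
i=4  r:6+0⇒6  c:2·1+0+8⇒10
col: 2 vs 10

buggy=2 correct=10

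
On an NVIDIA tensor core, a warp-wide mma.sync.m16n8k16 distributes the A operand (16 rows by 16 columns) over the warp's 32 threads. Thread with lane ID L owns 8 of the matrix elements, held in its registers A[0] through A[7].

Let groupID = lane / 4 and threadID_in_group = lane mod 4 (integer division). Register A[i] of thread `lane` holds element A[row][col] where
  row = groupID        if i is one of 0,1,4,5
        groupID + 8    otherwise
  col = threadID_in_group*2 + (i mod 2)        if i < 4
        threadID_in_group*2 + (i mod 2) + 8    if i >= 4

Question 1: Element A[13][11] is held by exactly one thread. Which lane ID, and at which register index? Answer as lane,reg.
r=13→G=5,rhi=1  c=11→chi=1,T=1,p=1
L=5*4+1=21  i=1*4+1*2+1=7

21,7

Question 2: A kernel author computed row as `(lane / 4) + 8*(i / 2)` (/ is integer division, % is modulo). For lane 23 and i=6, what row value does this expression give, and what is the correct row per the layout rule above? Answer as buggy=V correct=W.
buggy=29 correct=13

`(lane / 4) + 8*(i / 2)`[23,6]->29
L=23->gid=23>>2=5, tid=23&3=3
[6]->row 5+8=13  col 3·2+0+8=14
row: 29 vs 13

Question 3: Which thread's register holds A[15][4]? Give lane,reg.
30,2

r:15=>grp=7,rB=1  c:4=>cB=0,tig=2,lo=0
L=7*4+2=30  i=0*4+1*2+0=2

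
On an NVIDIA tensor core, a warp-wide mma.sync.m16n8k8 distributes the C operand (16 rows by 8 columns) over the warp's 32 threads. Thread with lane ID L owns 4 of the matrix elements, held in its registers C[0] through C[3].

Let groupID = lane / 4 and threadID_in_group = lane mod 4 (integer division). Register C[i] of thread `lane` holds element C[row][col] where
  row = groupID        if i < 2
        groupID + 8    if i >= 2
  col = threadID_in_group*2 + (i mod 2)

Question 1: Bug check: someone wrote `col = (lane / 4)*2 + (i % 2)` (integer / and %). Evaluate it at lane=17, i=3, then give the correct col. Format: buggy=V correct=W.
buggy=9 correct=3

`(lane / 4)*2 + (i % 2)`[17,3]→9
L=17→G=17>>2=4, T=17&3=1
[3]→row 4+8=12  col 1·2+1=3
col: 9 vs 3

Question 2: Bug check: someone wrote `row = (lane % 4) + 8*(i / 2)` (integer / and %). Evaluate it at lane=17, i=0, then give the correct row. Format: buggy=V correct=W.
`(lane % 4) + 8*(i / 2)`[17,0]->1
lane 17: gid=4 (17/4), tid=1 (17%4)
i=0: r=4+0=4, c=1*2+0=2
row: 1 vs 4

buggy=1 correct=4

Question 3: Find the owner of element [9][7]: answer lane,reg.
r: 9->gid=1,r8=1  c: 7->tid=3,i&1=1
L=1*4+3=7  i=1*2+1=3

7,3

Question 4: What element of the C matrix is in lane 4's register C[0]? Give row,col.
4: G=1,T=0
[0] (1+0,0*2+0) = (1,0)

1,0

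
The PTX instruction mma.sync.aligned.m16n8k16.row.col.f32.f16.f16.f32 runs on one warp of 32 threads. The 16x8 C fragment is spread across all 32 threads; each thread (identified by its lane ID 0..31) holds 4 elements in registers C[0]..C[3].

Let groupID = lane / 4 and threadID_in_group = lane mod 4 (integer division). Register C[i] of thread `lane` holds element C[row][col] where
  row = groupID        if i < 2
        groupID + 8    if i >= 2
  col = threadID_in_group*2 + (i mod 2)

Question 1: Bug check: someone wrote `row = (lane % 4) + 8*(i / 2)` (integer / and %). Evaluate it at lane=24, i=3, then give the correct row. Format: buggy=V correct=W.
buggy=8 correct=14

`(lane % 4) + 8*(i / 2)`[24,3]->8
24: g=6,t=0
[3] (6+8,0*2+1) = (14,1)
row: 8 vs 14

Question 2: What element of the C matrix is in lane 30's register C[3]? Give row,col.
15,5

30: G=7,T=2
[3] (7+8,2*2+1) = (15,5)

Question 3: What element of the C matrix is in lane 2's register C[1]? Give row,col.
0,5

2: gid=0,tid=2
[1] (0+0,2*2+1) = (0,5)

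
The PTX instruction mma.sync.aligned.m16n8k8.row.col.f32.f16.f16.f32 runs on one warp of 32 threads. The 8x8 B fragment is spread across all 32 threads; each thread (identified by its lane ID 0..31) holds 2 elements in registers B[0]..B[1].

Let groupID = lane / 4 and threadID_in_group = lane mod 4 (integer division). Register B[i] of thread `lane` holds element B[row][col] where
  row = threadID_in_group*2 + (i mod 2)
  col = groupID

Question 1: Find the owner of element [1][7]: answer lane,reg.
c=7→G=7  r=1→T=0,p=1
L=7*4+0=28  i=1=1

28,1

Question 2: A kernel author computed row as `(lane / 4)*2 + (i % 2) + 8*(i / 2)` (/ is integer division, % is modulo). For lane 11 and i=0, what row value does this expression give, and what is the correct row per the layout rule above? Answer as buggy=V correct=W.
`(lane / 4)*2 + (i % 2) + 8*(i / 2)`[11,0]→4
L=11→G=11>>2=2, T=11&3=3
[0]→row 3·2+0=6  col G=2
row: 4 vs 6

buggy=4 correct=6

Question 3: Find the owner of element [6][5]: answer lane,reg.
c=5->g=5  r=6->t=3,b0=0
L=5*4+3=23  i=0=0

23,0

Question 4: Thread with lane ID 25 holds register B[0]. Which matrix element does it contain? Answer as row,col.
2,6

lane 25: gid=6 (25/4), tid=1 (25%4)
i=0: r=1*2+0=2, c=gid=6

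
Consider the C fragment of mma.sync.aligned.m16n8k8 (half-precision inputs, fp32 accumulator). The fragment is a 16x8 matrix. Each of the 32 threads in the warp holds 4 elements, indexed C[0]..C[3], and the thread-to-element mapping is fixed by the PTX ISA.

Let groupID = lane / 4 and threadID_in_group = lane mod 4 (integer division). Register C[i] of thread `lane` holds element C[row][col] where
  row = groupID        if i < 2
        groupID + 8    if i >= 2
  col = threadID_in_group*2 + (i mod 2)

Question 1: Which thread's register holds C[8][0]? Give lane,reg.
0,2

r=8→G=0,rhi=1  c=0→T=0,p=0
L=0*4+0=0  i=1*2+0=2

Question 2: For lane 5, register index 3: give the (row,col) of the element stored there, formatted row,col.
9,3

lane 5: gr=1 (5/4), th=1 (5%4)
i=3: r=1+8=9, c=1*2+1=3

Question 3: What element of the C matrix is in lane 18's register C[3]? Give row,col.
lane 18: grp=4 (18/4), tig=2 (18%4)
i=3: r=4+8=12, c=2*2+1=5

12,5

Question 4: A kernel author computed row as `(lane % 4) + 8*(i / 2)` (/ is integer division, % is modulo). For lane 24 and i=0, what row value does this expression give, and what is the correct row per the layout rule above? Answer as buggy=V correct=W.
`(lane % 4) + 8*(i / 2)`[24,0]→0
lane 24→24/4=6, 24 mod 4=0
i=0  r:6+0→6  c:2·0+0→0
row: 0 vs 6

buggy=0 correct=6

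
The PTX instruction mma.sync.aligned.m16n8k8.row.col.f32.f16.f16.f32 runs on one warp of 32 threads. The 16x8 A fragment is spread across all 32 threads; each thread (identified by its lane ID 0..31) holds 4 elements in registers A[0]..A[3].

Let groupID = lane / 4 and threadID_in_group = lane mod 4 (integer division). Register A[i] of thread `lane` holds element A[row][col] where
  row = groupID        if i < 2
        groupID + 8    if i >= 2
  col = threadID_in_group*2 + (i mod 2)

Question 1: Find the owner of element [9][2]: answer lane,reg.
r=9->g=1,rb=1  c=2->t=1,b0=0
L=1*4+1=5  i=1*2+0=2

5,2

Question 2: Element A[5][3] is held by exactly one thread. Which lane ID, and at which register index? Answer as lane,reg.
r: 5->gid=5,r8=0  c: 3->tid=1,i&1=1
L=5*4+1=21  i=0*2+1=1

21,1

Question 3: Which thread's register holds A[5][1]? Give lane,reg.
20,1

r:5=>grp=5,rB=0  c:1=>tig=0,lo=1
L=5*4+0=20  i=0*2+1=1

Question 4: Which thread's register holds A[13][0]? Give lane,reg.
20,2

r=13→G=5,rhi=1  c=0→T=0,p=0
L=5*4+0=20  i=1*2+0=2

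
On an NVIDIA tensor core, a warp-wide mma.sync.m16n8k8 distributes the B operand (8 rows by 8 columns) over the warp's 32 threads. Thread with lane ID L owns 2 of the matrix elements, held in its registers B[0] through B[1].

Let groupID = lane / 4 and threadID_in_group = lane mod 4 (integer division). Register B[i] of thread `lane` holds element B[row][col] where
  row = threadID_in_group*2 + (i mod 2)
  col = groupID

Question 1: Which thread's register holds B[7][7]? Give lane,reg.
c: 7->gid=7  r: 7->tid=3,i&1=1
L=7*4+3=31  i=1=1

31,1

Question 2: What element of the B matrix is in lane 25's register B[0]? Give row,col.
25: gr=6,th=1
[0] (1*2+0,6) = (2,6)

2,6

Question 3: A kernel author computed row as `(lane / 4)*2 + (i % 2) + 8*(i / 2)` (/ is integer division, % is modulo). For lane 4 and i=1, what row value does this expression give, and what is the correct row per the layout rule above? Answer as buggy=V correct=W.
`(lane / 4)*2 + (i % 2) + 8*(i / 2)`[4,1]=>3
lane 4: grp=1 (4/4), tig=0 (4%4)
i=1: r=0*2+1=1, c=grp=1
row: 3 vs 1

buggy=3 correct=1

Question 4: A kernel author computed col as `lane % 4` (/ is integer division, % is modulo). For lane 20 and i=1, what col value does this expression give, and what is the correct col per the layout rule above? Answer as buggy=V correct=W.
buggy=0 correct=5

`lane % 4`[20,1]=>0
lane 20=>20/4=5, 20 mod 4=0
i=1  r:2·0+1=>1  c:5
col: 0 vs 5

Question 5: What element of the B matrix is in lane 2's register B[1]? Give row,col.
5,0

lane 2: grp=0 (2/4), tig=2 (2%4)
i=1: r=2*2+1=5, c=grp=0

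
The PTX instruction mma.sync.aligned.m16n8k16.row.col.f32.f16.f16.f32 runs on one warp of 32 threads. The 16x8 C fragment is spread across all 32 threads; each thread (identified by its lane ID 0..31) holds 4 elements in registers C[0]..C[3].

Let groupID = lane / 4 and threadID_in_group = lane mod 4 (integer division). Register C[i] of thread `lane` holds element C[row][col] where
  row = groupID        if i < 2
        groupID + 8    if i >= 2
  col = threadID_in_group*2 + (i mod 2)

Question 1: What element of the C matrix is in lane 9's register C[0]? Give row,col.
9: g=2,t=1
[0] (2+0,1*2+0) = (2,2)

2,2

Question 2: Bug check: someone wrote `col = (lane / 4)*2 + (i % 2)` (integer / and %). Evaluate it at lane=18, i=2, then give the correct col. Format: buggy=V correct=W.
buggy=8 correct=4

`(lane / 4)*2 + (i % 2)`[18,2]->8
lane 18: g=4 (18/4), t=2 (18%4)
i=2: r=4+8=12, c=2*2+0=4
col: 8 vs 4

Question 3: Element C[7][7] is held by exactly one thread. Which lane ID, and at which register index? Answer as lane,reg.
31,1

r=7⇒gr=7,Rb=0  c=7⇒th=3,odd=1
L=7*4+3=31  i=0*2+1=1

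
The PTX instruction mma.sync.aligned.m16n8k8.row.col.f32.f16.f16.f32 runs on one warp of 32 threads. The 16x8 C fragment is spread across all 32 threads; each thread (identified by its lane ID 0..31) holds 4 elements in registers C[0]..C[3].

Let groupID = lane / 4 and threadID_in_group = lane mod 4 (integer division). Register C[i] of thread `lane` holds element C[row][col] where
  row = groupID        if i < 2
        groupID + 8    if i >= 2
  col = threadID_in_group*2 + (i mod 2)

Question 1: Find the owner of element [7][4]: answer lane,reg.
30,0

r=7->g=7,rb=0  c=4->t=2,b0=0
L=7*4+2=30  i=0*2+0=0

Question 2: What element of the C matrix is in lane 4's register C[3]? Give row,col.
lane 4: g=1 (4/4), t=0 (4%4)
i=3: r=1+8=9, c=0*2+1=1

9,1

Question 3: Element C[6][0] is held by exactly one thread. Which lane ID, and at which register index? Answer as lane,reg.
r=6->g=6,rb=0  c=0->t=0,b0=0
L=6*4+0=24  i=0*2+0=0

24,0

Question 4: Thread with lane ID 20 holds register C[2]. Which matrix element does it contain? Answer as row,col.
20: gr=5,th=0
[2] (5+8,0*2+0) = (13,0)

13,0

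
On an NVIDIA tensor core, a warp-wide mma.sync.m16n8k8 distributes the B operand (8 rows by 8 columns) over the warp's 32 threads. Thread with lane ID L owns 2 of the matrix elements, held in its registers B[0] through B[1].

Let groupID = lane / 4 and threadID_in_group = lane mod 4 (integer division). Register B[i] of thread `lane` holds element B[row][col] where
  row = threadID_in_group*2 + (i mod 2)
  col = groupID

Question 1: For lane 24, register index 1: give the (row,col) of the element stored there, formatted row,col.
L=24->g=24>>2=6, t=24&3=0
[1]->row 0·2+1=1  col g=6

1,6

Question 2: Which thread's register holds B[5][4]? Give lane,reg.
18,1

c=4→G=4  r=5→T=2,p=1
L=4*4+2=18  i=1=1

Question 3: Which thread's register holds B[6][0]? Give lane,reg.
3,0

c=0→G=0  r=6→T=3,p=0
L=0*4+3=3  i=0=0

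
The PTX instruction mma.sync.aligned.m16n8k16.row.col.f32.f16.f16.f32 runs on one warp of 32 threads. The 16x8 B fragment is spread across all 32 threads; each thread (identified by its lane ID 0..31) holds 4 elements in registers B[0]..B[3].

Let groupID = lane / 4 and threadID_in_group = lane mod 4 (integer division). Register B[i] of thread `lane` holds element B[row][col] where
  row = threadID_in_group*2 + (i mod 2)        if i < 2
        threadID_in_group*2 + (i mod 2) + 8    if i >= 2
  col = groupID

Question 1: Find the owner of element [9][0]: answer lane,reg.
c:0=>grp=0  r:9=>rB=1,tig=0,lo=1
L=0*4+0=0  i=1*2+1=3

0,3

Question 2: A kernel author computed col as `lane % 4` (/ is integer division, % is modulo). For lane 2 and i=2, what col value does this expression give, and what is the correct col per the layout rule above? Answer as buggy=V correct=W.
`lane % 4`[2,2]->2
lane 2->2/4=0, 2 mod 4=2
i=2  r:2·2+0+8->12  c:0
col: 2 vs 0

buggy=2 correct=0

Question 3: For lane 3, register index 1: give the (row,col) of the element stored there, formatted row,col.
lane 3=>3/4=0, 3 mod 4=3
i=1  r:2·3+1+0=>7  c:0

7,0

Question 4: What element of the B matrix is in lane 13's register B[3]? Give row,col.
13: gid=3,tid=1
[3] (1*2+1+8,3) = (11,3)

11,3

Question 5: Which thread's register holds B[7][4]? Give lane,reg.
19,1

c=4→G=4  r=7→rhi=0,T=3,p=1
L=4*4+3=19  i=0*2+1=1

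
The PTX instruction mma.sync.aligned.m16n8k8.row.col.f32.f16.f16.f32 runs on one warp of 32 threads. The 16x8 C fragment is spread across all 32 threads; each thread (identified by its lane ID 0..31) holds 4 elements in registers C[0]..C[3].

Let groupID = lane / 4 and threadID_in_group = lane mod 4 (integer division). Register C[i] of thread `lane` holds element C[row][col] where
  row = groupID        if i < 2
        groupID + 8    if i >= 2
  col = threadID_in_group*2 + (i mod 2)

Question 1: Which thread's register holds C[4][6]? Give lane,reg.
r=4->g=4,rb=0  c=6->t=3,b0=0
L=4*4+3=19  i=0*2+0=0

19,0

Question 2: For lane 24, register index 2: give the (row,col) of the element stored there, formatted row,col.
14,0

24: G=6,T=0
[2] (6+8,0*2+0) = (14,0)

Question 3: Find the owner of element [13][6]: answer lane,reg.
r:13=>grp=5,rB=1  c:6=>tig=3,lo=0
L=5*4+3=23  i=1*2+0=2

23,2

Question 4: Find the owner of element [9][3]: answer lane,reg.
r:9=>grp=1,rB=1  c:3=>tig=1,lo=1
L=1*4+1=5  i=1*2+1=3

5,3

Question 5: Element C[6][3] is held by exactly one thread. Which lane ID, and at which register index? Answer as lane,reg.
25,1

r: 6->gid=6,r8=0  c: 3->tid=1,i&1=1
L=6*4+1=25  i=0*2+1=1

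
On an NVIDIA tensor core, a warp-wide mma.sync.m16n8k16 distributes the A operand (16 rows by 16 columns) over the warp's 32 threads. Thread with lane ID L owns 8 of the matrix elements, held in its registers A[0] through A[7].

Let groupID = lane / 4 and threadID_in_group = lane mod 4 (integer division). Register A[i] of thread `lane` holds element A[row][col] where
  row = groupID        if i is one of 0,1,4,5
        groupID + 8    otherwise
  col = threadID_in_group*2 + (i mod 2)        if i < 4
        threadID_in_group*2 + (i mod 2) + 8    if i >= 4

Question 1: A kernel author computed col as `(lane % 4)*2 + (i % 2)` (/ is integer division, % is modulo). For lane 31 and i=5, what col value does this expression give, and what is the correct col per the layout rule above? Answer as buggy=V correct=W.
buggy=7 correct=15

`(lane % 4)*2 + (i % 2)`[31,5]->7
L=31->g=31>>2=7, t=31&3=3
[5]->row 7+0=7  col 3·2+1+8=15
col: 7 vs 15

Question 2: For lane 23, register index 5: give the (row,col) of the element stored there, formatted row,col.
5,15

23: G=5,T=3
[5] (5+0,3*2+1+8) = (5,15)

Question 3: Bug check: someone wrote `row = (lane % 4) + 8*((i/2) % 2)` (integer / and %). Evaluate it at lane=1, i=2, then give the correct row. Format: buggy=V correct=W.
`(lane % 4) + 8*((i/2) % 2)`[1,2]⇒9
1: gr=0,th=1
[2] (0+8,1*2+0+0) = (8,2)
row: 9 vs 8

buggy=9 correct=8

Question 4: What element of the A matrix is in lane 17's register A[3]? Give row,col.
lane 17->17/4=4, 17 mod 4=1
i=3  r:4+8->12  c:2·1+1+0->3

12,3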